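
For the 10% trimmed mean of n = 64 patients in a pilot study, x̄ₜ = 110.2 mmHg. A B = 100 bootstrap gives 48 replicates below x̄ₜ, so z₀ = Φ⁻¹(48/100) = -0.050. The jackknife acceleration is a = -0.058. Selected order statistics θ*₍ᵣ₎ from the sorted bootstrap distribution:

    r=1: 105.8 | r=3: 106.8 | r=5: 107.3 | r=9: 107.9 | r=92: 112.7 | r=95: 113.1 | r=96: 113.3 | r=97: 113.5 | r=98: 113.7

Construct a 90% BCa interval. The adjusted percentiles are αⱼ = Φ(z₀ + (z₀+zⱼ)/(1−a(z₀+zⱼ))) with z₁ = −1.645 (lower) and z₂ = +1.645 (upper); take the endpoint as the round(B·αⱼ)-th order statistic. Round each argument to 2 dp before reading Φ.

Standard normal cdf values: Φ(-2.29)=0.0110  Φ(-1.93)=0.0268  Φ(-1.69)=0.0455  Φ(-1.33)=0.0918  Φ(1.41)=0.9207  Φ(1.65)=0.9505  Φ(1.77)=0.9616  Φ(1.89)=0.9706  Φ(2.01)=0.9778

(106.8, 112.7)

Lower: z₀ + z₁ = -0.050 + (-1.645) = -1.695; 1 − a(z₀+z₁) = 1 − (-0.058)(-1.695) = 0.9017; argument = -0.050 + (-1.695)/0.9017 = -1.9298 → -1.93.
α₁ = Φ(-1.93) = 0.0268; rank = round(100 × 0.0268) = 3; θ*₍3₎ = 106.8.
Upper: z₀ + z₂ = 1.595; 1 − a(z₀+z₂) = 1.0925; argument = 1.4099 → 1.41; α₂ = 0.9207; rank = 92; θ*₍92₎ = 112.7.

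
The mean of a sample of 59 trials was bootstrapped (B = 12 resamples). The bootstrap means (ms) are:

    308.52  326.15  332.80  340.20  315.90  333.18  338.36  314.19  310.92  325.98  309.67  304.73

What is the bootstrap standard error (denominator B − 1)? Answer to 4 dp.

Bootstrap SE is the standard deviation of the 12 replicate means.
Mean of replicates: (308.52 + 326.15 + 332.80 + 340.20 + 315.90 + 333.18 + 338.36 + 314.19 + 310.92 + 325.98 + 309.67 + 304.73) / 12 = 3860.60000 / 12 = 321.71667
Sum of squared deviations: (−13.19667)² + (+4.43333)² + (+11.08333)² + (+18.48333)² + (−5.81667)² + (+11.46333)² + (+16.64333)² + (−7.52667)² + (−10.79667)² + (+4.26333)² + (−12.04667)² + (−16.98667)² = 1725.58627
Variance = 1725.58627 / 11 = 156.87148
SE* = √156.87148

SE* = 12.5248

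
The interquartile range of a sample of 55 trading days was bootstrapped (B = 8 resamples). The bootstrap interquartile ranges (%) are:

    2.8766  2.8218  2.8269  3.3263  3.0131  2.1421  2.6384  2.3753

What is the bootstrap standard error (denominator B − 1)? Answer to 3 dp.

Bootstrap SE is the standard deviation of the 8 replicate interquartile ranges.
Mean of replicates: (2.8766 + 2.8218 + 2.8269 + 3.3263 + 3.0131 + 2.1421 + 2.6384 + 2.3753) / 8 = 22.02050 / 8 = 2.75256
Sum of squared deviations: (+0.12404)² + (+0.06924)² + (+0.07434)² + (+0.57374)² + (+0.26054)² + (−0.61046)² + (−0.11416)² + (−0.37726)² = 0.95078
Variance = 0.95078 / 7 = 0.13583
SE* = √0.13583

SE* = 0.369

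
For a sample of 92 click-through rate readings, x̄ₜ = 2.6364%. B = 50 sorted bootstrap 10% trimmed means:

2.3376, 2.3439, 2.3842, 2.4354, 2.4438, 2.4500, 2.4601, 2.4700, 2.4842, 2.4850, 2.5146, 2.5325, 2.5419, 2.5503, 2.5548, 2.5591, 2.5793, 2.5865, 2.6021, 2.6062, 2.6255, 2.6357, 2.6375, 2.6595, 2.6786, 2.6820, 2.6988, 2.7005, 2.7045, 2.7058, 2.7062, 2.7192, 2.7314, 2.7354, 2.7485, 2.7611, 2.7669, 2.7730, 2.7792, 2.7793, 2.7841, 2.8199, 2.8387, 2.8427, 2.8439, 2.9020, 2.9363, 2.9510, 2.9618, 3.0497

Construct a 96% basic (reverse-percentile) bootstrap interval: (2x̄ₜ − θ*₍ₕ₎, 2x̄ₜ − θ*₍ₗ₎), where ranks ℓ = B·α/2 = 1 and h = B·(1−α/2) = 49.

Percentile endpoints at ranks 1 and 49: θ*₍1₎ = 2.3376, θ*₍49₎ = 2.9618.
Basic interval reflects these around x̄ₜ:
  lower = 2 × 2.6364 − 2.9618 = 2.3110
  upper = 2 × 2.6364 − 2.3376 = 2.9352

(2.3110, 2.9352)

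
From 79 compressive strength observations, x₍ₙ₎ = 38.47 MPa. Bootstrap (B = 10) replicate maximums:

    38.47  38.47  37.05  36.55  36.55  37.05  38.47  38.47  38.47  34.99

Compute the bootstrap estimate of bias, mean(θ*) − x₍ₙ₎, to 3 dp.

bias = −1.016

mean(θ*) = (38.47 + 38.47 + 37.05 + 36.55 + 36.55 + 37.05 + 38.47 + 38.47 + 38.47 + 34.99) / 10 = 37.4540
bias = 37.4540 − 38.47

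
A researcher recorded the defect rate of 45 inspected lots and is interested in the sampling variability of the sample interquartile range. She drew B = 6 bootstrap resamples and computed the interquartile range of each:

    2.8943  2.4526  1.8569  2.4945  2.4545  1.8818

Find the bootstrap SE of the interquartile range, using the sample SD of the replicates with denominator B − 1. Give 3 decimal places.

SE* = 0.400

Bootstrap SE is the standard deviation of the 6 replicate interquartile ranges.
Mean of replicates: (2.8943 + 2.4526 + 1.8569 + 2.4945 + 2.4545 + 1.8818) / 6 = 14.03460 / 6 = 2.33910
Sum of squared deviations: (+0.55520)² + (+0.11350)² + (−0.48220)² + (+0.15540)² + (+0.11540)² + (−0.45730)² = 0.80024
Variance = 0.80024 / 5 = 0.16005
SE* = √0.16005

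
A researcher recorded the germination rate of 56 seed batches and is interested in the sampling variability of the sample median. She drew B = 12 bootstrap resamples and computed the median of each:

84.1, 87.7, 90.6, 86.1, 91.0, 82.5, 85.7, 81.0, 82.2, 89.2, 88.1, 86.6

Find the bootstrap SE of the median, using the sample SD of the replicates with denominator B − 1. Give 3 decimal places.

SE* = 3.286

Bootstrap SE is the standard deviation of the 12 replicate medians.
Mean of replicates: (84.1 + 87.7 + 90.6 + 86.1 + 91.0 + 82.5 + 85.7 + 81.0 + 82.2 + 89.2 + 88.1 + 86.6) / 12 = 1034.8000 / 12 = 86.2333
Sum of squared deviations: (−2.1333)² + (+1.4667)² + (+4.3667)² + (−0.1333)² + (+4.7667)² + (−3.7333)² + (−0.5333)² + (−5.2333)² + (−4.0333)² + (+2.9667)² + (+1.8667)² + (+0.3667)² = 118.8067
Variance = 118.8067 / 11 = 10.8006
SE* = √10.8006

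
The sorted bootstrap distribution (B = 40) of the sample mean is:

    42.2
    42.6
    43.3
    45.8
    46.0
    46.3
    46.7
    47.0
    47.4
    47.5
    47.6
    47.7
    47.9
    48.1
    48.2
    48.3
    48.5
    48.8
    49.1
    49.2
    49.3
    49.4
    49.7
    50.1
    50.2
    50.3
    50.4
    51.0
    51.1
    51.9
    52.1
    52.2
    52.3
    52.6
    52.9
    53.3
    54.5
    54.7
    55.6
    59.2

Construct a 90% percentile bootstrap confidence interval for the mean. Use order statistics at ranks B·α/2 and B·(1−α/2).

α = 0.10; lower rank = 40 × 0.050 = 2; upper rank = 40 × 0.950 = 38.
The 2nd smallest replicate is 42.6; the 38th is 54.7.

(42.6, 54.7)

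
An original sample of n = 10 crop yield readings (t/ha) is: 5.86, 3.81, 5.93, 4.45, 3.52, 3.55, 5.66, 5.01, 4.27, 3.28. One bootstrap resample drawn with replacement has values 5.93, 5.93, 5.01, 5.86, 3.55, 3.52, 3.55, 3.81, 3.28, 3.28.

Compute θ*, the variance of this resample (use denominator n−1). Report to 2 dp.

Mean = 4.3720; sum of squared deviations = 12.2540
s² = 12.2540 / 9 = 1.3616

θ* = 1.36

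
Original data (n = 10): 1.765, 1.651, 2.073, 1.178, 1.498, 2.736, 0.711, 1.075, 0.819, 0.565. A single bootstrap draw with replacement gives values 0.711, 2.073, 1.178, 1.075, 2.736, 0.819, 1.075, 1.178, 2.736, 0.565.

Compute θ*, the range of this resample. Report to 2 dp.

θ* = 2.17

Range = 2.736 − 0.565 = 2.17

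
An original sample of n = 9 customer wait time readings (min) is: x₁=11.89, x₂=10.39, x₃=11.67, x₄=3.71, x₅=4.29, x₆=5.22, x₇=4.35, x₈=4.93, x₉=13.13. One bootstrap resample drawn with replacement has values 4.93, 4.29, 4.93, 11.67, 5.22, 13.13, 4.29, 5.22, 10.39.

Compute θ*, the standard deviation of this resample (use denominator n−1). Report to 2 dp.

Mean = 7.1189; sum of squared deviations = 100.3455
s² = 100.3455 / 8 = 12.5432
s = √12.5432 = 3.54

θ* = 3.54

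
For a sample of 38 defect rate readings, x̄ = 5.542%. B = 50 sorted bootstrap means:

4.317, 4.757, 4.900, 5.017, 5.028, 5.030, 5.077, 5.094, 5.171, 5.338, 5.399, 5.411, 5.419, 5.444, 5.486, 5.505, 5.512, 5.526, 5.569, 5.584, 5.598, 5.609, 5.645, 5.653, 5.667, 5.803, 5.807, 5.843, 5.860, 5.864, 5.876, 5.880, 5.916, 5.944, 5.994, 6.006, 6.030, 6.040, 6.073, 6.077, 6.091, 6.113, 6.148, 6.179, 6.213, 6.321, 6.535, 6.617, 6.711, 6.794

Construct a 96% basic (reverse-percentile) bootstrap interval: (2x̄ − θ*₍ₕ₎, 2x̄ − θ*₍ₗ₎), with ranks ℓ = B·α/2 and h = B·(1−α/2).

Percentile endpoints at ranks 1 and 49: θ*₍1₎ = 4.317, θ*₍49₎ = 6.711.
Basic interval reflects these around x̄:
  lower = 2 × 5.542 − 6.711 = 4.373
  upper = 2 × 5.542 − 4.317 = 6.767

(4.373, 6.767)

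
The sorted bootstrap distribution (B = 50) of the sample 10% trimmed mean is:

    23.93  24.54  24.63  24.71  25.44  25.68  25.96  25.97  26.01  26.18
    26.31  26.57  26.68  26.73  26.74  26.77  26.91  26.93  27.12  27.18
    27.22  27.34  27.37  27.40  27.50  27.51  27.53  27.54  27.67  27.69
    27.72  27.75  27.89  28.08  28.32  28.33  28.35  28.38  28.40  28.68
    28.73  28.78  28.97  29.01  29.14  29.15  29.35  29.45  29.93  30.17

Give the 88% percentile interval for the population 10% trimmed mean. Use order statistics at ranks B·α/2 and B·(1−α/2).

α = 0.12; lower rank = 50 × 0.060 = 3; upper rank = 50 × 0.940 = 47.
The 3rd smallest replicate is 24.63; the 47th is 29.35.

(24.63, 29.35)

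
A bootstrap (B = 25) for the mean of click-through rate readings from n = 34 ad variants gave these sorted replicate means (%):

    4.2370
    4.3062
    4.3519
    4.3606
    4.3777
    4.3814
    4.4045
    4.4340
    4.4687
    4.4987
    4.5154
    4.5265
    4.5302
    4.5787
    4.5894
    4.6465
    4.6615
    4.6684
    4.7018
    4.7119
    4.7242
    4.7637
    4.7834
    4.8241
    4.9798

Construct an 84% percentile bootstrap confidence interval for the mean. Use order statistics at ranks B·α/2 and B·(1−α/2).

α = 0.16; lower rank = 25 × 0.080 = 2; upper rank = 25 × 0.920 = 23.
The 2nd smallest replicate is 4.3062; the 23rd is 4.7834.

(4.3062, 4.7834)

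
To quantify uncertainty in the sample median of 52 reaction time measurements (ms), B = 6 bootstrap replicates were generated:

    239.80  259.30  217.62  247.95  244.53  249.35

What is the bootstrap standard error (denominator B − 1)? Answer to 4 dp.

Bootstrap SE is the standard deviation of the 6 replicate medians.
Mean of replicates: (239.80 + 259.30 + 217.62 + 247.95 + 244.53 + 249.35) / 6 = 1458.55000 / 6 = 243.09167
Sum of squared deviations: (−3.29167)² + (+16.20833)² + (−25.47167)² + (+4.85833)² + (+1.43833)² + (+6.25833)² = 987.18988
Variance = 987.18988 / 5 = 197.43798
SE* = √197.43798

SE* = 14.0513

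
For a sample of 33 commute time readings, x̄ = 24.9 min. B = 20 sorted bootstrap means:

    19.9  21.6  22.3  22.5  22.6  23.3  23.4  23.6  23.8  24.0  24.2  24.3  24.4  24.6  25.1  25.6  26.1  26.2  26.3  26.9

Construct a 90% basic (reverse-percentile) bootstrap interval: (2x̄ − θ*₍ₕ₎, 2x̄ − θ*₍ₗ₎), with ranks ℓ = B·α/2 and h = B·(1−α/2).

Percentile endpoints at ranks 1 and 19: θ*₍1₎ = 19.9, θ*₍19₎ = 26.3.
Basic interval reflects these around x̄:
  lower = 2 × 24.9 − 26.3 = 23.5
  upper = 2 × 24.9 − 19.9 = 29.9

(23.5, 29.9)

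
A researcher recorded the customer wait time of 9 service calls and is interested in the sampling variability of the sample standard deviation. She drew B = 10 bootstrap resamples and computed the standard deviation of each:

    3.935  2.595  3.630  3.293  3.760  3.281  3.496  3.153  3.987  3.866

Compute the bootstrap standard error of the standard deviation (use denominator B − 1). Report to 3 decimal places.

SE* = 0.431

Bootstrap SE is the standard deviation of the 10 replicate standard deviations.
Mean of replicates: (3.935 + 2.595 + 3.630 + 3.293 + 3.760 + 3.281 + 3.496 + 3.153 + 3.987 + 3.866) / 10 = 34.9960 / 10 = 3.4996
Sum of squared deviations: (+0.4354)² + (−0.9046)² + (+0.1304)² + (−0.2066)² + (+0.2604)² + (−0.2186)² + (−0.0036)² + (−0.3466)² + (+0.4874)² + (+0.3664)² = 1.6751
Variance = 1.6751 / 9 = 0.1861
SE* = √0.1861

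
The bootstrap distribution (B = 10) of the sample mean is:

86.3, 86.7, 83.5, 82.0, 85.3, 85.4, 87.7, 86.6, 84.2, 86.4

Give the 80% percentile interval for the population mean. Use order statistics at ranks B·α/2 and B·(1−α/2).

(82.0, 86.7)

Sorted replicates: 82.0, 83.5, 84.2, 85.3, 85.4, 86.3, 86.4, 86.6, 86.7, 87.7
α = 0.20; lower rank = 10 × 0.100 = 1; upper rank = 10 × 0.900 = 9.
The 1st smallest replicate is 82.0; the 9th is 86.7.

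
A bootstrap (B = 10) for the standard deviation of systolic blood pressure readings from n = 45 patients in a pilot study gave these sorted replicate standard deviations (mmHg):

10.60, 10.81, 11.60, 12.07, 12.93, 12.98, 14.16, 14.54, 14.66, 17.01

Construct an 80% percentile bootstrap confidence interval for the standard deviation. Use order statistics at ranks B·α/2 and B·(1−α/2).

α = 0.20; lower rank = 10 × 0.100 = 1; upper rank = 10 × 0.900 = 9.
The 1st smallest replicate is 10.60; the 9th is 14.66.

(10.60, 14.66)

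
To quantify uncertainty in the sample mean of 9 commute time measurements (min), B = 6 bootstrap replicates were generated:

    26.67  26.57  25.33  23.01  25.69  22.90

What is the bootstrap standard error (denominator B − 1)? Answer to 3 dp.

Bootstrap SE is the standard deviation of the 6 replicate means.
Mean of replicates: (26.67 + 26.57 + 25.33 + 23.01 + 25.69 + 22.90) / 6 = 150.1700 / 6 = 25.0283
Sum of squared deviations: (+1.6417)² + (+1.5417)² + (+0.3017)² + (−2.0183)² + (+0.6617)² + (−2.1283)² = 14.2041
Variance = 14.2041 / 5 = 2.8408
SE* = √2.8408

SE* = 1.685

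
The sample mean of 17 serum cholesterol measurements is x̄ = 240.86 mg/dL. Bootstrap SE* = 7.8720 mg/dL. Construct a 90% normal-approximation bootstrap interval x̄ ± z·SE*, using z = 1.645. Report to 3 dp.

(227.911, 253.809)

Margin = 1.645 × 7.8720 = 12.9494
Interval: 240.86 ± 12.9494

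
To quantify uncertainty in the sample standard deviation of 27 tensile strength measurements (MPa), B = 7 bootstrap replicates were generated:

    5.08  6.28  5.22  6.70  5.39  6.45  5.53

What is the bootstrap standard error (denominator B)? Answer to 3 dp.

Bootstrap SE is the standard deviation of the 7 replicate standard deviations.
Mean of replicates: (5.08 + 6.28 + 5.22 + 6.70 + 5.39 + 6.45 + 5.53) / 7 = 40.6500 / 7 = 5.8071
Sum of squared deviations: (−0.7271)² + (+0.4729)² + (−0.5871)² + (+0.8929)² + (−0.4171)² + (+0.6429)² + (−0.2771)² = 2.5583
Variance = 2.5583 / 7 = 0.3655
SE* = √0.3655

SE* = 0.605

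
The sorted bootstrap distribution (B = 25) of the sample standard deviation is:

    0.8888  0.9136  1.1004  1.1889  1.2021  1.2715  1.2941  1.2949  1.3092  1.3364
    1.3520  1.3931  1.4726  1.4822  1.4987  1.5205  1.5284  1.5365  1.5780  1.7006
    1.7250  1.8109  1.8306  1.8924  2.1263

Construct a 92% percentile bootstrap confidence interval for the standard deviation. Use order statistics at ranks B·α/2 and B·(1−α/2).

(0.8888, 1.8924)

α = 0.08; lower rank = 25 × 0.040 = 1; upper rank = 25 × 0.960 = 24.
The 1st smallest replicate is 0.8888; the 24th is 1.8924.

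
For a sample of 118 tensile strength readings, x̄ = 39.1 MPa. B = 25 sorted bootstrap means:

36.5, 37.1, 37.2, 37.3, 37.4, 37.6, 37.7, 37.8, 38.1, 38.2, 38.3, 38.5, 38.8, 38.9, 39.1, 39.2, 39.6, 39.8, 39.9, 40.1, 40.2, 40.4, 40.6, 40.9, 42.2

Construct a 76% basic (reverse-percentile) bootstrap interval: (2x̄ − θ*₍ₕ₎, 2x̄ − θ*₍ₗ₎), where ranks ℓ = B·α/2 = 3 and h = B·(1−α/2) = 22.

(37.8, 41.0)

Percentile endpoints at ranks 3 and 22: θ*₍3₎ = 37.2, θ*₍22₎ = 40.4.
Basic interval reflects these around x̄:
  lower = 2 × 39.1 − 40.4 = 37.8
  upper = 2 × 39.1 − 37.2 = 41.0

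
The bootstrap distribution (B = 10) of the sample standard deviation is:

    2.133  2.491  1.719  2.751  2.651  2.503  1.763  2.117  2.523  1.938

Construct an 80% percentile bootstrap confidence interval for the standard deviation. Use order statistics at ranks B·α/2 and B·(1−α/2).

(1.719, 2.651)

Sorted replicates: 1.719, 1.763, 1.938, 2.117, 2.133, 2.491, 2.503, 2.523, 2.651, 2.751
α = 0.20; lower rank = 10 × 0.100 = 1; upper rank = 10 × 0.900 = 9.
The 1st smallest replicate is 1.719; the 9th is 2.651.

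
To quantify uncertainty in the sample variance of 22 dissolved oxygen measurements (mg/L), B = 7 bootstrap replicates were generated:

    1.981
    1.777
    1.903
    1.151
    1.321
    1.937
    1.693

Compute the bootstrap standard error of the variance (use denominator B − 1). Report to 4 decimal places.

Bootstrap SE is the standard deviation of the 7 replicate variances.
Mean of replicates: (1.981 + 1.777 + 1.903 + 1.151 + 1.321 + 1.937 + 1.693) / 7 = 11.76300 / 7 = 1.68043
Sum of squared deviations: (+0.30057)² + (+0.09657)² + (+0.22257)² + (−0.52943)² + (−0.35943)² + (+0.25657)² + (+0.01257)² = 0.62468
Variance = 0.62468 / 6 = 0.10411
SE* = √0.10411

SE* = 0.3227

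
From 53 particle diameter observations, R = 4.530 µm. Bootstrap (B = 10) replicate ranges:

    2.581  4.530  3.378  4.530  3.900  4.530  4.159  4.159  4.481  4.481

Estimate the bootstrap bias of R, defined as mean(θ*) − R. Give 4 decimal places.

bias = −0.4571

mean(θ*) = (2.581 + 4.530 + 3.378 + 4.530 + 3.900 + 4.530 + 4.159 + 4.159 + 4.481 + 4.481) / 10 = 4.07290
bias = 4.07290 − 4.530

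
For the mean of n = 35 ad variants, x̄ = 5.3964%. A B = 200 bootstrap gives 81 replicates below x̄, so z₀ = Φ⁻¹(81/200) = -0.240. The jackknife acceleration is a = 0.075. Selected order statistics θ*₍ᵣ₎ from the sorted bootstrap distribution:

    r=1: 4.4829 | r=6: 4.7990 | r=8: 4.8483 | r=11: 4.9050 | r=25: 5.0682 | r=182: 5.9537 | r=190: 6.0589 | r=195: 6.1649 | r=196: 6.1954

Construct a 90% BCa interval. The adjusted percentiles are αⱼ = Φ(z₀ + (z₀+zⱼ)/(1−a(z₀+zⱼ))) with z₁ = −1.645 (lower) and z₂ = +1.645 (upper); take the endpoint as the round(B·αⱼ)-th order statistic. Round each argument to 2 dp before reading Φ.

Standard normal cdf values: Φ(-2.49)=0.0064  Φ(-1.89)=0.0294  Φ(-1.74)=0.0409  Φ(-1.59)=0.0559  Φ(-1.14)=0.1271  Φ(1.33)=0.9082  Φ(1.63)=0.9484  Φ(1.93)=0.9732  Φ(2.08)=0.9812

Lower: z₀ + z₁ = -0.240 + (-1.645) = -1.885; 1 − a(z₀+z₁) = 1 − (0.075)(-1.885) = 1.1414; argument = -0.240 + (-1.885)/1.1414 = -1.8915 → -1.89.
α₁ = Φ(-1.89) = 0.0294; rank = round(200 × 0.0294) = 6; θ*₍6₎ = 4.7990.
Upper: z₀ + z₂ = 1.405; 1 − a(z₀+z₂) = 0.8946; argument = 1.3305 → 1.33; α₂ = 0.9082; rank = 182; θ*₍182₎ = 5.9537.

(4.7990, 5.9537)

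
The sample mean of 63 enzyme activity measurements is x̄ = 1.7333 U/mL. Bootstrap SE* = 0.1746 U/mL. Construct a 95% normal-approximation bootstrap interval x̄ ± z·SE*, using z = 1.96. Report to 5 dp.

Margin = 1.96 × 0.1746 = 0.342216
Interval: 1.7333 ± 0.342216

(1.39108, 2.07552)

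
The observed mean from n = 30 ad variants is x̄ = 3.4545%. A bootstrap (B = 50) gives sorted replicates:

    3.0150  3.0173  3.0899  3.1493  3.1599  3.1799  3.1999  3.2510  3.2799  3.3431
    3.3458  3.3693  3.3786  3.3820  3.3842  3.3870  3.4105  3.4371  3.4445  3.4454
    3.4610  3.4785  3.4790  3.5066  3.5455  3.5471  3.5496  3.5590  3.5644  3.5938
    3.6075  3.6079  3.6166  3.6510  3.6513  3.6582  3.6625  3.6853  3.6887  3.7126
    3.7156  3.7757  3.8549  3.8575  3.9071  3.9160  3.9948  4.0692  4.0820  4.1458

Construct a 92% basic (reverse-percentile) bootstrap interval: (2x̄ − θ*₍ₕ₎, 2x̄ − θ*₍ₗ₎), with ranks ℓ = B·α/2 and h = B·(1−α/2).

Percentile endpoints at ranks 2 and 48: θ*₍2₎ = 3.0173, θ*₍48₎ = 4.0692.
Basic interval reflects these around x̄:
  lower = 2 × 3.4545 − 4.0692 = 2.8398
  upper = 2 × 3.4545 − 3.0173 = 3.8917

(2.8398, 3.8917)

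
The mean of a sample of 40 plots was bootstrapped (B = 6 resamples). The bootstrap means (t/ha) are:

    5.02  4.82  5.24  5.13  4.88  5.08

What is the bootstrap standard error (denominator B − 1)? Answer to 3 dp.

Bootstrap SE is the standard deviation of the 6 replicate means.
Mean of replicates: (5.02 + 4.82 + 5.24 + 5.13 + 4.88 + 5.08) / 6 = 30.1700 / 6 = 5.0283
Sum of squared deviations: (−0.0083)² + (−0.2083)² + (+0.2117)² + (+0.1017)² + (−0.1483)² + (+0.0517)² = 0.1233
Variance = 0.1233 / 5 = 0.0247
SE* = √0.0247

SE* = 0.157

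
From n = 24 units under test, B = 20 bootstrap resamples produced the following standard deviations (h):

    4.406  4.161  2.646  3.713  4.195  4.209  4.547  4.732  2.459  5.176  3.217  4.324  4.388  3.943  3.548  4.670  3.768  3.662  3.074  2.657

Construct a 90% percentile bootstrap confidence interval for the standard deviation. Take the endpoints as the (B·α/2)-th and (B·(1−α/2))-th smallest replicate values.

Sorted replicates: 2.459, 2.646, 2.657, 3.074, 3.217, 3.548, 3.662, 3.713, 3.768, 3.943, 4.161, 4.195, 4.209, 4.324, 4.388, 4.406, 4.547, 4.670, 4.732, 5.176
α = 0.10; lower rank = 20 × 0.050 = 1; upper rank = 20 × 0.950 = 19.
The 1st smallest replicate is 2.459; the 19th is 4.732.

(2.459, 4.732)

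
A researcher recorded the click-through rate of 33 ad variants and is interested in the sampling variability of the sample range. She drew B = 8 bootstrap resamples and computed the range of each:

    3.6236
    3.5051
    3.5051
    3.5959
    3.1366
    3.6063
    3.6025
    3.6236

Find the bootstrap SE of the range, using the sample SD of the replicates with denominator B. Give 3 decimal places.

Bootstrap SE is the standard deviation of the 8 replicate ranges.
Mean of replicates: (3.6236 + 3.5051 + 3.5051 + 3.5959 + 3.1366 + 3.6063 + 3.6025 + 3.6236) / 8 = 28.19870 / 8 = 3.52484
Sum of squared deviations: (+0.09876)² + (−0.01974)² + (−0.01974)² + (+0.07106)² + (−0.38824)² + (+0.08146)² + (+0.07766)² + (+0.09876)² = 0.18873
Variance = 0.18873 / 8 = 0.02359
SE* = √0.02359

SE* = 0.154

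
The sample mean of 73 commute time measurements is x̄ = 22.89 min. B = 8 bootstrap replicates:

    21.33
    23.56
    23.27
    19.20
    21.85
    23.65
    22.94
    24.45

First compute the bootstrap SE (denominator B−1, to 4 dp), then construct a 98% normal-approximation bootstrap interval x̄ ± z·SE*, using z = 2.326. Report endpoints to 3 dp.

(18.987, 26.793)

Mean of replicates = 22.5312; sum of squared deviations = 19.7087; SE* = √(19.7087/7) = 1.6780
Margin = 2.326 × 1.6780 = 3.9030
Interval: 22.89 ± 3.9030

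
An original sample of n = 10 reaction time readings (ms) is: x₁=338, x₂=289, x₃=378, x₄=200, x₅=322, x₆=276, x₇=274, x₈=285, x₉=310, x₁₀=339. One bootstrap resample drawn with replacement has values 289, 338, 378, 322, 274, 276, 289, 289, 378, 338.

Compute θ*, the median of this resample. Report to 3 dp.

Sorted: 274, 276, 289, 289, 289, 322, 338, 338, 378, 378
Median = average of the two middle values = 305.500

θ* = 305.500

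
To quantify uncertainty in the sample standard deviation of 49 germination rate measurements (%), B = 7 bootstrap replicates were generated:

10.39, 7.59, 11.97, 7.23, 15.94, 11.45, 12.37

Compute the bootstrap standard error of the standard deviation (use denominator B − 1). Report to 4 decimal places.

Bootstrap SE is the standard deviation of the 7 replicate standard deviations.
Mean of replicates: (10.39 + 7.59 + 11.97 + 7.23 + 15.94 + 11.45 + 12.37) / 7 = 76.94000 / 7 = 10.99143
Sum of squared deviations: (−0.60143)² + (−3.40143)² + (+0.97857)² + (−3.76143)² + (+4.94857)² + (+0.45857)² + (+1.37857)² = 53.63649
Variance = 53.63649 / 6 = 8.93941
SE* = √8.93941

SE* = 2.9899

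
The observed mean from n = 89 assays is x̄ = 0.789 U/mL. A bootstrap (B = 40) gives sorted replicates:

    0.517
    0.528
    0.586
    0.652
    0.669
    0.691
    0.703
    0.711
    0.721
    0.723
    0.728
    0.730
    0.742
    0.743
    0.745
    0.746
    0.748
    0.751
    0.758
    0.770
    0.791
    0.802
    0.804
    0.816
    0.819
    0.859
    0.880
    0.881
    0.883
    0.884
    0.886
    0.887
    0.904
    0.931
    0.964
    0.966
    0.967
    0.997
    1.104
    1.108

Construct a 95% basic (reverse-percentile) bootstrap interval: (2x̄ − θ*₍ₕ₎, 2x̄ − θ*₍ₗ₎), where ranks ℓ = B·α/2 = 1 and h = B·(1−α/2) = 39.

Percentile endpoints at ranks 1 and 39: θ*₍1₎ = 0.517, θ*₍39₎ = 1.104.
Basic interval reflects these around x̄:
  lower = 2 × 0.789 − 1.104 = 0.474
  upper = 2 × 0.789 − 0.517 = 1.061

(0.474, 1.061)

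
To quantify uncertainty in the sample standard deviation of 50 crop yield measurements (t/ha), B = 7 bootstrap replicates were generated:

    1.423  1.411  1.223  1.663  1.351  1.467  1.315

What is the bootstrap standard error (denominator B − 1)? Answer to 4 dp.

SE* = 0.1384

Bootstrap SE is the standard deviation of the 7 replicate standard deviations.
Mean of replicates: (1.423 + 1.411 + 1.223 + 1.663 + 1.351 + 1.467 + 1.315) / 7 = 9.853000 / 7 = 1.407571
Sum of squared deviations: (+0.015429)² + (+0.003429)² + (−0.184571)² + (+0.255429)² + (−0.056571)² + (+0.059429)² + (−0.092571)² = 0.114862
Variance = 0.114862 / 6 = 0.019144
SE* = √0.019144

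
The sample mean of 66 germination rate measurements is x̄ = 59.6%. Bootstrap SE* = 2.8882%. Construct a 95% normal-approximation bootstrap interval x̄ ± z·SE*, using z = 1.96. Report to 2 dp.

Margin = 1.96 × 2.8882 = 5.661
Interval: 59.6 ± 5.661

(53.94, 65.26)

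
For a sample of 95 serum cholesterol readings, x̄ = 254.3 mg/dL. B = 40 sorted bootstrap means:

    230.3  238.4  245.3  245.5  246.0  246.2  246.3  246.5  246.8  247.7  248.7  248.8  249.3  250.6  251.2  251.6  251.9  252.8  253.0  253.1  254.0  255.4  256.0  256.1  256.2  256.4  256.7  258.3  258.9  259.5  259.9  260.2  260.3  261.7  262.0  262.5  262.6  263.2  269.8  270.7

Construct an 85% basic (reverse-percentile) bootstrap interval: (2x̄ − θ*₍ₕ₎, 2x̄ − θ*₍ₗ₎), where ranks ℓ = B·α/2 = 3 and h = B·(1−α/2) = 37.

Percentile endpoints at ranks 3 and 37: θ*₍3₎ = 245.3, θ*₍37₎ = 262.6.
Basic interval reflects these around x̄:
  lower = 2 × 254.3 − 262.6 = 246.0
  upper = 2 × 254.3 − 245.3 = 263.3

(246.0, 263.3)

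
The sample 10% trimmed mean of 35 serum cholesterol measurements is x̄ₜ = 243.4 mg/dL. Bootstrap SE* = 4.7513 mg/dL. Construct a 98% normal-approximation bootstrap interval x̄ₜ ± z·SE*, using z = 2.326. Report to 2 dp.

(232.35, 254.45)

Margin = 2.326 × 4.7513 = 11.052
Interval: 243.4 ± 11.052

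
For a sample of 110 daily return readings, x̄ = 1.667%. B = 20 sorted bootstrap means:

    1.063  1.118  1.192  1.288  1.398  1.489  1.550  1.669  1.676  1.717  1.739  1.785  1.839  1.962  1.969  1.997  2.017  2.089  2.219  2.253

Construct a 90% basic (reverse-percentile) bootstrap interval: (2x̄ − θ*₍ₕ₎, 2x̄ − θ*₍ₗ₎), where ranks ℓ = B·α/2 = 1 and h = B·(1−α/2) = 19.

Percentile endpoints at ranks 1 and 19: θ*₍1₎ = 1.063, θ*₍19₎ = 2.219.
Basic interval reflects these around x̄:
  lower = 2 × 1.667 − 2.219 = 1.115
  upper = 2 × 1.667 − 1.063 = 2.271

(1.115, 2.271)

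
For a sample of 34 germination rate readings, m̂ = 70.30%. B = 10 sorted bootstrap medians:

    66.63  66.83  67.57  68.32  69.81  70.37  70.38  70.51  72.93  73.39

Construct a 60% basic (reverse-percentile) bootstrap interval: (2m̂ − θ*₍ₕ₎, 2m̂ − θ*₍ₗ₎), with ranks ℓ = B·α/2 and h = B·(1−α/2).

(70.09, 73.77)

Percentile endpoints at ranks 2 and 8: θ*₍2₎ = 66.83, θ*₍8₎ = 70.51.
Basic interval reflects these around m̂:
  lower = 2 × 70.30 − 70.51 = 70.09
  upper = 2 × 70.30 − 66.83 = 73.77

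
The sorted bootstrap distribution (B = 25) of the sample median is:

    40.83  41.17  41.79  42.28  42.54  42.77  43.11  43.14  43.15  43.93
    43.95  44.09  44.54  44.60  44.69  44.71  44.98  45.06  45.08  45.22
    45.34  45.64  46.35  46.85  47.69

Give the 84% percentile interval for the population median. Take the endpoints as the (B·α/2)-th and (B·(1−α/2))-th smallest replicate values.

α = 0.16; lower rank = 25 × 0.080 = 2; upper rank = 25 × 0.920 = 23.
The 2nd smallest replicate is 41.17; the 23rd is 46.35.

(41.17, 46.35)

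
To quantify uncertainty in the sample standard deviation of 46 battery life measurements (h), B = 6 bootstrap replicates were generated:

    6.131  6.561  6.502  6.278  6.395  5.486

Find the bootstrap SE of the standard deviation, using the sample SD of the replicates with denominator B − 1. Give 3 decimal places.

Bootstrap SE is the standard deviation of the 6 replicate standard deviations.
Mean of replicates: (6.131 + 6.561 + 6.502 + 6.278 + 6.395 + 5.486) / 6 = 37.3530 / 6 = 6.2255
Sum of squared deviations: (−0.0945)² + (+0.3355)² + (+0.2765)² + (+0.0525)² + (+0.1695)² + (−0.7395)² = 0.7763
Variance = 0.7763 / 5 = 0.1553
SE* = √0.1553

SE* = 0.394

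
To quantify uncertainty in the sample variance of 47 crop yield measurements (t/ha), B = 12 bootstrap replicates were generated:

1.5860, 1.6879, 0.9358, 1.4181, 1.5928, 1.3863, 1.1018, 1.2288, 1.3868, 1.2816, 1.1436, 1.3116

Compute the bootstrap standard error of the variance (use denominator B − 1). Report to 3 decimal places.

Bootstrap SE is the standard deviation of the 12 replicate variances.
Mean of replicates: (1.5860 + 1.6879 + 0.9358 + 1.4181 + 1.5928 + 1.3863 + 1.1018 + 1.2288 + 1.3868 + 1.2816 + 1.1436 + 1.3116) / 12 = 16.06110 / 12 = 1.33842
Sum of squared deviations: (+0.24758)² + (+0.34947)² + (−0.40263)² + (+0.07967)² + (+0.25438)² + (+0.04788)² + (−0.23663)² + (−0.10963)² + (+0.04838)² + (−0.05682)² + (−0.19483)² + (−0.02682)² = 0.53113
Variance = 0.53113 / 11 = 0.04828
SE* = √0.04828

SE* = 0.220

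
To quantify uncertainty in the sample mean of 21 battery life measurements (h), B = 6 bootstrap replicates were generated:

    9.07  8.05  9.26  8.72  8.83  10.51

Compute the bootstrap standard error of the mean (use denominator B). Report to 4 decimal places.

SE* = 0.7450

Bootstrap SE is the standard deviation of the 6 replicate means.
Mean of replicates: (9.07 + 8.05 + 9.26 + 8.72 + 8.83 + 10.51) / 6 = 54.44000 / 6 = 9.07333
Sum of squared deviations: (−0.00333)² + (−1.02333)² + (+0.18667)² + (−0.35333)² + (−0.24333)² + (+1.43667)² = 3.33013
Variance = 3.33013 / 6 = 0.55502
SE* = √0.55502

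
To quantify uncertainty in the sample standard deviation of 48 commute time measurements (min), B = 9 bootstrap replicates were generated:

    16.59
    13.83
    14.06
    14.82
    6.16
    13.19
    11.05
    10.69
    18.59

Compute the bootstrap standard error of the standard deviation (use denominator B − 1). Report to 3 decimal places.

Bootstrap SE is the standard deviation of the 9 replicate standard deviations.
Mean of replicates: (16.59 + 13.83 + 14.06 + 14.82 + 6.16 + 13.19 + 11.05 + 10.69 + 18.59) / 9 = 118.9800 / 9 = 13.2200
Sum of squared deviations: (+3.3700)² + (+0.6100)² + (+0.8400)² + (+1.6000)² + (−7.0600)² + (−0.0300)² + (−2.1700)² + (−2.5300)² + (+5.3700)² = 104.7858
Variance = 104.7858 / 8 = 13.0982
SE* = √13.0982

SE* = 3.619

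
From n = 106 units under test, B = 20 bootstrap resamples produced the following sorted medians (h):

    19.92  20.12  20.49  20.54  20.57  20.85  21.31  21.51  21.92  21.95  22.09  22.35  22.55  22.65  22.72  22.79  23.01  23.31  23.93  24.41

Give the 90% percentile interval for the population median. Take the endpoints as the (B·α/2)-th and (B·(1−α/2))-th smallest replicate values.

(19.92, 23.93)

α = 0.10; lower rank = 20 × 0.050 = 1; upper rank = 20 × 0.950 = 19.
The 1st smallest replicate is 19.92; the 19th is 23.93.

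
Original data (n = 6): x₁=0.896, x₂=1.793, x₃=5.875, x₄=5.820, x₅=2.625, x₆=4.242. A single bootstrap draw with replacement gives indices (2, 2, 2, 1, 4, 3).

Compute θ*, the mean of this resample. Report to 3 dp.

Resample values: 1.793, 1.793, 1.793, 0.896, 5.820, 5.875.
Mean = (1.793 + 1.793 + 1.793 + 0.896 + 5.820 + 5.875) / 6 = 17.9700 / 6 = 2.995

θ* = 2.995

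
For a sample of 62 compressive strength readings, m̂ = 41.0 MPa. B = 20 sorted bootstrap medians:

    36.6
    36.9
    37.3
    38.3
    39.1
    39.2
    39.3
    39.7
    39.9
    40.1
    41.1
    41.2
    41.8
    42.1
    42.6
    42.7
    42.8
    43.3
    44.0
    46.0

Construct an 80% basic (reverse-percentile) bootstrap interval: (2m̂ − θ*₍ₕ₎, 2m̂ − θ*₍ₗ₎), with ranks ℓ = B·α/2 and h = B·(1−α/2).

(38.7, 45.1)

Percentile endpoints at ranks 2 and 18: θ*₍2₎ = 36.9, θ*₍18₎ = 43.3.
Basic interval reflects these around m̂:
  lower = 2 × 41.0 − 43.3 = 38.7
  upper = 2 × 41.0 − 36.9 = 45.1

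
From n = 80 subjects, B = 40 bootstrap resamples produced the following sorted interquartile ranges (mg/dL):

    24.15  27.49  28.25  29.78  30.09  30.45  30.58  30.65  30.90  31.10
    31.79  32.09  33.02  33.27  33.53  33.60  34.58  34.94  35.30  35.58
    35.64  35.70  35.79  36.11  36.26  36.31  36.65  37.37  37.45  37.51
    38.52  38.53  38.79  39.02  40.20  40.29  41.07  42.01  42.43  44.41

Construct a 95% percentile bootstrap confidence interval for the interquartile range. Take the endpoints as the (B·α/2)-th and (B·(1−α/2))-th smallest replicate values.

α = 0.05; lower rank = 40 × 0.025 = 1; upper rank = 40 × 0.975 = 39.
The 1st smallest replicate is 24.15; the 39th is 42.43.

(24.15, 42.43)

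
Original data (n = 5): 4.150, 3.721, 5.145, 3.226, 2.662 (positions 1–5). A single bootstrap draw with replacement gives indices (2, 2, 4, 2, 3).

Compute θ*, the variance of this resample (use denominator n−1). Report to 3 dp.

θ* = 0.525

Resample values: 3.721, 3.721, 3.226, 3.721, 5.145.
Mean = 3.9068; sum of squared deviations = 2.1002
s² = 2.1002 / 4 = 0.5250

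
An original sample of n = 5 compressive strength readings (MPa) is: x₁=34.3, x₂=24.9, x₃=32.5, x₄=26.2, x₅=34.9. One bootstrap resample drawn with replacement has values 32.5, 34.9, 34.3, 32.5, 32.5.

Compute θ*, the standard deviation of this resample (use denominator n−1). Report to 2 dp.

θ* = 1.17

Mean = 33.3400; sum of squared deviations = 5.4720
s² = 5.4720 / 4 = 1.3680
s = √1.3680 = 1.17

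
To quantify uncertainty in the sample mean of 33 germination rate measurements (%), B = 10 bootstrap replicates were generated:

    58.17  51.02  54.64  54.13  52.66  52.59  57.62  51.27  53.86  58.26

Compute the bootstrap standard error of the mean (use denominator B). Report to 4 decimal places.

SE* = 2.5966

Bootstrap SE is the standard deviation of the 10 replicate means.
Mean of replicates: (58.17 + 51.02 + 54.64 + 54.13 + 52.66 + 52.59 + 57.62 + 51.27 + 53.86 + 58.26) / 10 = 544.22000 / 10 = 54.42200
Sum of squared deviations: (+3.74800)² + (−3.40200)² + (+0.21800)² + (−0.29200)² + (−1.76200)² + (−1.83200)² + (+3.19800)² + (−3.15200)² + (−0.56200)² + (+3.83800)² = 67.42316
Variance = 67.42316 / 10 = 6.74232
SE* = √6.74232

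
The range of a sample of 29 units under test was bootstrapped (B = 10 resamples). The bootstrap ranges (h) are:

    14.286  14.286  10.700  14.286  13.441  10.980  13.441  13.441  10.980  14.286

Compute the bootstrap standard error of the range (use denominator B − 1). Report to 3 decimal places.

SE* = 1.515

Bootstrap SE is the standard deviation of the 10 replicate ranges.
Mean of replicates: (14.286 + 14.286 + 10.700 + 14.286 + 13.441 + 10.980 + 13.441 + 13.441 + 10.980 + 14.286) / 10 = 130.1270 / 10 = 13.0127
Sum of squared deviations: (+1.2733)² + (+1.2733)² + (−2.3127)² + (+1.2733)² + (+0.4283)² + (−2.0327)² + (+0.4283)² + (+0.4283)² + (−2.0327)² + (+1.2733)² = 20.6478
Variance = 20.6478 / 9 = 2.2942
SE* = √2.2942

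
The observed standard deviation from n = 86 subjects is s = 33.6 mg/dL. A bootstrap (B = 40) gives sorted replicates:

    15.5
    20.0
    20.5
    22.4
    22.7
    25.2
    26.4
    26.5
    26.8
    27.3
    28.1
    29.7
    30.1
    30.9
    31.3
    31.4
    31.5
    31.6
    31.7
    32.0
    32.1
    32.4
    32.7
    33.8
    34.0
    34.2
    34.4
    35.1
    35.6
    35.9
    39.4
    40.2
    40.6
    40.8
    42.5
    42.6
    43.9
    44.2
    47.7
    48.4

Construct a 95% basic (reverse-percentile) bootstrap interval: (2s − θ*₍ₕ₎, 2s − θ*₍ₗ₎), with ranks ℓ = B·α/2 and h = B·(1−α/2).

(19.5, 51.7)

Percentile endpoints at ranks 1 and 39: θ*₍1₎ = 15.5, θ*₍39₎ = 47.7.
Basic interval reflects these around s:
  lower = 2 × 33.6 − 47.7 = 19.5
  upper = 2 × 33.6 − 15.5 = 51.7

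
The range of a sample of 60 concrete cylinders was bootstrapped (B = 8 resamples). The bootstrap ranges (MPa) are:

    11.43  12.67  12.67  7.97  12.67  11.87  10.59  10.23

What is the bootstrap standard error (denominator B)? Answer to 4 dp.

Bootstrap SE is the standard deviation of the 8 replicate ranges.
Mean of replicates: (11.43 + 12.67 + 12.67 + 7.97 + 12.67 + 11.87 + 10.59 + 10.23) / 8 = 90.10000 / 8 = 11.26250
Sum of squared deviations: (+0.16750)² + (+1.40750)² + (+1.40750)² + (−3.29250)² + (+1.40750)² + (+0.60750)² + (−0.67250)² + (−1.03250)² = 18.69915
Variance = 18.69915 / 8 = 2.33739
SE* = √2.33739

SE* = 1.5289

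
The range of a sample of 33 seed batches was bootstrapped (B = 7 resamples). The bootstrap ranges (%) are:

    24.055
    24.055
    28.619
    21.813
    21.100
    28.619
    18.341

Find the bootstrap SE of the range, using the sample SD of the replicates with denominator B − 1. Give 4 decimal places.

SE* = 3.8213

Bootstrap SE is the standard deviation of the 7 replicate ranges.
Mean of replicates: (24.055 + 24.055 + 28.619 + 21.813 + 21.100 + 28.619 + 18.341) / 7 = 166.60200 / 7 = 23.80029
Sum of squared deviations: (+0.25471)² + (+0.25471)² + (+4.81871)² + (−1.98729)² + (−2.70029)² + (+4.81871)² + (−5.45929)² = 87.61442
Variance = 87.61442 / 6 = 14.60240
SE* = √14.60240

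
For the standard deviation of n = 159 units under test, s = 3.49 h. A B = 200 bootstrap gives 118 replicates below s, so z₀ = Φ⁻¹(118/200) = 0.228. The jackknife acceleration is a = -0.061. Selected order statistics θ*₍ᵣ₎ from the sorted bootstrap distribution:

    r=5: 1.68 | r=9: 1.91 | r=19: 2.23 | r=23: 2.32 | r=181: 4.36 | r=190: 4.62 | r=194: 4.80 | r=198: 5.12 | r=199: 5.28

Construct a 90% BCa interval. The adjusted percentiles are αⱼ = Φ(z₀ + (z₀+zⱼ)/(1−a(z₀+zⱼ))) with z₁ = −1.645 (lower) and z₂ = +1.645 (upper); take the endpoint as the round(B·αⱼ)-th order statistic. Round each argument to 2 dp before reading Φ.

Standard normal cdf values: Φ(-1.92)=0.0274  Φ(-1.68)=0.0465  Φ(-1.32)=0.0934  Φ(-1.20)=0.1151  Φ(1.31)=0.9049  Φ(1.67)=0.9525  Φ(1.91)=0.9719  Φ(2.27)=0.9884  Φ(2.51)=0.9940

(2.23, 4.80)

Lower: z₀ + z₁ = 0.228 + (-1.645) = -1.417; 1 − a(z₀+z₁) = 1 − (-0.061)(-1.417) = 0.9136; argument = 0.228 + (-1.417)/0.9136 = -1.3231 → -1.32.
α₁ = Φ(-1.32) = 0.0934; rank = round(200 × 0.0934) = 19; θ*₍19₎ = 2.23.
Upper: z₀ + z₂ = 1.873; 1 − a(z₀+z₂) = 1.1143; argument = 1.9089 → 1.91; α₂ = 0.9719; rank = 194; θ*₍194₎ = 4.80.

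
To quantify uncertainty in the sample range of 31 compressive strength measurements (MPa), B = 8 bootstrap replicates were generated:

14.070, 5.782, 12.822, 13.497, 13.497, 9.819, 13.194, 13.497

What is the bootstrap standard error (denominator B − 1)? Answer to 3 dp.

SE* = 2.842

Bootstrap SE is the standard deviation of the 8 replicate ranges.
Mean of replicates: (14.070 + 5.782 + 12.822 + 13.497 + 13.497 + 9.819 + 13.194 + 13.497) / 8 = 96.1780 / 8 = 12.0222
Sum of squared deviations: (+2.0478)² + (−6.2402)² + (+0.7997)² + (+1.4748)² + (+1.4748)² + (−2.2032)² + (+1.1718)² + (+1.4748)² = 56.5256
Variance = 56.5256 / 7 = 8.0751
SE* = √8.0751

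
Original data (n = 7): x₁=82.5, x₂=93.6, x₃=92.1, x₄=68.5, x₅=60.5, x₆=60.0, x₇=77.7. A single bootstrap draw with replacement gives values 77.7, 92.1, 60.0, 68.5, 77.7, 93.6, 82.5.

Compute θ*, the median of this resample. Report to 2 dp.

Sorted: 60.0, 68.5, 77.7, 77.7, 82.5, 92.1, 93.6
Median = middle value = 77.70

θ* = 77.70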